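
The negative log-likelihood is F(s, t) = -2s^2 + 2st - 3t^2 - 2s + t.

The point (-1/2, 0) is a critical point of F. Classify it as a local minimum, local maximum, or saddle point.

local maximum

The Hessian of F is constant: H = [[-4, 2], [2, -6]].
det(H) = (-4)·(-6) − 2² = 20.
det(H) > 0 and tr(H) = -10 < 0, so H is negative definite and the point is a local maximum.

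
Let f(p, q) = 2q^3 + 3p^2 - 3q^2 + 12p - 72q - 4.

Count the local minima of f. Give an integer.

f separates as a function of p plus a function of q, so ∇f=0 decouples.
∂f/∂p = 6(p + 2) = 0 at p ∈ {-2}; ∂f/∂q = 6(q - 4)(q + 3) = 0 at q ∈ {-3, 4}.
The Hessian is diagonal: diag(f_pp, f_qq). Second derivatives: f_pp(-2)=6; f_qq(-3)=-42, f_qq(4)=42.
Local minima occur where both diagonal entries positive: (-2, 4). Count: 1.

1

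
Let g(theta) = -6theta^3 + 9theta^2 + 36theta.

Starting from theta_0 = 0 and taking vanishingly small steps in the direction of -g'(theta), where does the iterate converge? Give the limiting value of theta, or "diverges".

-1

g'(theta) = -18(theta - 2)(theta + 1), so g'(0) = 36.
Gradient descent moves in the -g' direction, i.e. theta is decreasing.
The nearest critical point in that direction is theta = -1, where g'' = 54 > 0 (a local minimum). The iterate converges there.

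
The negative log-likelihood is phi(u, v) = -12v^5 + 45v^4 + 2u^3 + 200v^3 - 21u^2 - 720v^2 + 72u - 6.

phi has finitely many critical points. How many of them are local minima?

phi separates as a function of u plus a function of v, so ∇phi=0 decouples.
∂phi/∂u = 6(u - 4)(u - 3) = 0 at u ∈ {3, 4}; ∂phi/∂v = -60v(v - 4)(v - 2)(v + 3) = 0 at v ∈ {-3, 0, 2, 4}.
The Hessian is diagonal: diag(phi_uu, phi_vv). Second derivatives: phi_uu(3)=-6, phi_uu(4)=6; phi_vv(-3)=6300, phi_vv(0)=-1440, phi_vv(2)=1200, phi_vv(4)=-3360.
Local minima occur where both diagonal entries positive: (4, -3), (4, 2). Count: 2.

2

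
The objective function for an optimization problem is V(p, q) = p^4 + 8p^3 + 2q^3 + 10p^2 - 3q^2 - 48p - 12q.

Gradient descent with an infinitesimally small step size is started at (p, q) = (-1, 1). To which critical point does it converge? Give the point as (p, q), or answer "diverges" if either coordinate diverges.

(1, 2)

V is separable, so gradient descent decouples: p follows -∂V/∂p, q follows -∂V/∂q.
∂V/∂p = 4(p - 1)(p + 3)(p + 4); at p=-1 this is -48, so p increases.
∂V/∂q = 6(q - 2)(q + 1); at q=1 this is -12, so q increases.
p converges to its nearest critical value 1 (a local min of the p-part); q converges to 2. The iterate converges to (1, 2).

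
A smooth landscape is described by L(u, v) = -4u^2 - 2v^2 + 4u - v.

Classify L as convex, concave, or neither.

concave

L is quadratic, so its Hessian is the constant matrix H = [[-8, 0], [0, -4]].
det(H) = 32, tr(H) = -12.
det(H) > 0 and tr(H) < 0, so H is negative definite everywhere: concave.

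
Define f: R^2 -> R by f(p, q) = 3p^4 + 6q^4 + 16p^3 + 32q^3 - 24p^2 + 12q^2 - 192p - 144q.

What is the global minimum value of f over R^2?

-398

f(p,q) separates as A(p) + B(q), so its minimum is min A + min B.
A'(p) = 12(p - 2)(p + 2)(p + 4) vanishes at p ∈ {-4, -2, 2}; B'(q) = 24(q - 1)(q + 2)(q + 3) vanishes at q ∈ {-3, -2, 1}.
Local minima of A (where A''>0): A(-4)=128, A(2)=-304. Local minima of B: B(-3)=162, B(1)=-94.
So the global minimum of f is A(2) + B(1) = -304 − 94 = -398, attained at (2, 1).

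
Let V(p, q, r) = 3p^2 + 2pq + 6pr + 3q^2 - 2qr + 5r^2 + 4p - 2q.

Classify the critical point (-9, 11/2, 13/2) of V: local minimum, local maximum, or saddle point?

local minimum

The Hessian is constant: H = [[6, 2, 6], [2, 6, -2], [6, -2, 10]].
Leading principal minors: Δ₁ = 6, Δ₂ = 32, Δ₃ = 32.
All leading minors are positive, so H is positive definite: a local minimum.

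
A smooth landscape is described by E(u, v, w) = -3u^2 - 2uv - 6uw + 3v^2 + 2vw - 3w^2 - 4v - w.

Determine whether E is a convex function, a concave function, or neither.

E is quadratic, so its Hessian is the constant matrix H = [[-6, -2, -6], [-2, 6, 2], [-6, 2, -6]].
Leading principal minors: -6, -40, 96.
Neither pattern holds ⇒ H is indefinite ⇒ neither convex nor concave.

neither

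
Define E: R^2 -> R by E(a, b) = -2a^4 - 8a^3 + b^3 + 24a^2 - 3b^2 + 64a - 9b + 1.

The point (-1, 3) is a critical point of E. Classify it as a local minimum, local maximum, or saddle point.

The mixed partial ∂²E/∂a∂b is 0, so the Hessian at any point is diag(E_aa, E_bb) = diag(24(-a^2 - 2a + 2), 6(b - 1)).
At (-1, 3): H = diag(72, 12).
Both eigenvalues are positive, so H is positive definite: a local minimum.

local minimum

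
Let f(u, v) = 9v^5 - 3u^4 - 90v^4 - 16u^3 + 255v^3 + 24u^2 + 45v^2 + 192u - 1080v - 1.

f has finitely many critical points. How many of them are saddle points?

f separates as a function of u plus a function of v, so ∇f=0 decouples.
∂f/∂u = -12(u - 2)(u + 2)(u + 4) = 0 at u ∈ {-4, -2, 2}; ∂f/∂v = 45(v - 4)(v - 3)(v - 2)(v + 1) = 0 at v ∈ {-1, 2, 3, 4}.
The Hessian is diagonal: diag(f_uu, f_vv). Second derivatives: f_uu(-4)=-144, f_uu(-2)=96, f_uu(2)=-288; f_vv(-1)=-2700, f_vv(2)=270, f_vv(3)=-180, f_vv(4)=450.
Saddle points occur where the two diagonal entries have opposite signs: (-4, 2), (-4, 4), (-2, -1), (-2, 3), (2, 2), (2, 4). Count: 6.

6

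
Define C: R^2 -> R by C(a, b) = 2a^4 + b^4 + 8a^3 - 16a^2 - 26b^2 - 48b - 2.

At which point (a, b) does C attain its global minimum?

(-4, 4)

C(a,b) separates as P(a) + Q(b) − 2, so its minimum is min P + min Q − 2.
P'(a) = 8a(a - 1)(a + 4) vanishes at a ∈ {-4, 0, 1}; Q'(b) = 4(b - 4)(b + 1)(b + 3) vanishes at b ∈ {-3, -1, 4}.
Local minima of P (where P''>0): P(-4)=-256, P(1)=-6. Local minima of Q: Q(-3)=-9, Q(4)=-352.
So the global minimum of C is P(-4) + Q(4) − 2 = -256 − 352 − 2 = -610, attained at (-4, 4).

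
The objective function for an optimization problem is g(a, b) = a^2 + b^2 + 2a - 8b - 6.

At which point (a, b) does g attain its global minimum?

g(a,b) separates as P(a) + Q(b) − 6, so its minimum is min P + min Q − 6.
P'(a) = 2a + 2 vanishes at a ∈ {-1}; Q'(b) = 2b - 8 vanishes at b ∈ {4}.
Local minima of P (where P''>0): P(-1)=-1. Local minima of Q: Q(4)=-16.
So the global minimum of g is P(-1) + Q(4) − 6 = -1 − 16 − 6 = -23, attained at (-1, 4).

(-1, 4)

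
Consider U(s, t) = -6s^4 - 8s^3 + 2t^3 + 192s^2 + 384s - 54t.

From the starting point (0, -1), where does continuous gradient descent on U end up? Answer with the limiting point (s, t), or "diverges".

U is separable, so gradient descent decouples: s follows -∂U/∂s, t follows -∂U/∂t.
∂U/∂s = -24(s - 4)(s + 1)(s + 4); at s=0 this is 384, so s decreases.
∂U/∂t = 6(t - 3)(t + 3); at t=-1 this is -48, so t increases.
s converges to its nearest critical value -1 (a local min of the s-part); t converges to 3. The iterate converges to (-1, 3).

(-1, 3)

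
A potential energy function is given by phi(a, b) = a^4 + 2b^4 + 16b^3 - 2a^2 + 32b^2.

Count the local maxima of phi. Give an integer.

phi separates as a function of a plus a function of b, so ∇phi=0 decouples.
∂phi/∂a = 4a(a - 1)(a + 1) = 0 at a ∈ {-1, 0, 1}; ∂phi/∂b = 8b(b + 2)(b + 4) = 0 at b ∈ {-4, -2, 0}.
The Hessian is diagonal: diag(phi_aa, phi_bb). Second derivatives: phi_aa(-1)=8, phi_aa(0)=-4, phi_aa(1)=8; phi_bb(-4)=64, phi_bb(-2)=-32, phi_bb(0)=64.
Local maxima occur where both diagonal entries negative: (0, -2). Count: 1.

1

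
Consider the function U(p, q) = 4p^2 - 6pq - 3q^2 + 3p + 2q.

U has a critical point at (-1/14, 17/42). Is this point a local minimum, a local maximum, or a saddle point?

The Hessian of U is constant: H = [[8, -6], [-6, -6]].
det(H) = 8·(-6) − (-6)² = -84.
Since det(H) < 0, H is indefinite and the critical point is a saddle point.

saddle point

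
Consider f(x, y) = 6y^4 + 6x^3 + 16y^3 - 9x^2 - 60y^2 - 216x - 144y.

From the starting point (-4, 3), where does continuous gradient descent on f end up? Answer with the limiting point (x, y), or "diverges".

f is separable, so gradient descent decouples: x follows -∂f/∂x, y follows -∂f/∂y.
∂f/∂x = 18(x - 4)(x + 3); at x=-4 this is 144, so x decreases.
∂f/∂y = 24(y - 2)(y + 1)(y + 3); at y=3 this is 576, so y decreases.
The x-coordinate has no critical point in that direction and runs off to infinity.

diverges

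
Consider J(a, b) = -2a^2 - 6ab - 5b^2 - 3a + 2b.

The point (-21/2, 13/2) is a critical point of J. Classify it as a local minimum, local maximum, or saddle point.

local maximum

The Hessian of J is constant: H = [[-4, -6], [-6, -10]].
det(H) = (-4)·(-10) − (-6)² = 4.
det(H) > 0 and tr(H) = -14 < 0, so H is negative definite and the point is a local maximum.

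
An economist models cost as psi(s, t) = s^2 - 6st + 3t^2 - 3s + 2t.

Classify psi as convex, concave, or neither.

psi is quadratic, so its Hessian is the constant matrix H = [[2, -6], [-6, 6]].
det(H) = -24, tr(H) = 8.
det(H) < 0, so H is indefinite: neither convex nor concave.

neither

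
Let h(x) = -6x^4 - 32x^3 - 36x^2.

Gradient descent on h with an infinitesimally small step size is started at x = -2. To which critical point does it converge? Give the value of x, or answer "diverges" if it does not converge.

-1

h'(x) = -24x(x + 1)(x + 3), so h'(-2) = -48.
Gradient descent moves in the -h' direction, i.e. x is increasing.
The nearest critical point in that direction is x = -1, where h'' = 48 > 0 (a local minimum). The iterate converges there.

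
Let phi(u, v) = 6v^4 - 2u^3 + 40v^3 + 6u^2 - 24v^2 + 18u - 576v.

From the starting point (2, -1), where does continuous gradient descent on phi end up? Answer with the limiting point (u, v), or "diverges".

phi is separable, so gradient descent decouples: u follows -∂phi/∂u, v follows -∂phi/∂v.
∂phi/∂u = -6(u - 3)(u + 1); at u=2 this is 18, so u decreases.
∂phi/∂v = 24(v - 2)(v + 3)(v + 4); at v=-1 this is -432, so v increases.
u converges to its nearest critical value -1 (a local min of the u-part); v converges to 2. The iterate converges to (-1, 2).

(-1, 2)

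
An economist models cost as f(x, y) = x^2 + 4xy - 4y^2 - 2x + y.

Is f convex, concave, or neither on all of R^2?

neither

f is quadratic, so its Hessian is the constant matrix H = [[2, 4], [4, -8]].
det(H) = -32, tr(H) = -6.
det(H) < 0, so H is indefinite: neither convex nor concave.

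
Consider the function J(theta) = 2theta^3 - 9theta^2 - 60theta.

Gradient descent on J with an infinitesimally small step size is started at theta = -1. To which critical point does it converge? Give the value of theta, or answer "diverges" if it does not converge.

5

J'(theta) = 6(theta - 5)(theta + 2), so J'(-1) = -36.
Gradient descent moves in the -J' direction, i.e. theta is increasing.
The nearest critical point in that direction is theta = 5, where J'' = 42 > 0 (a local minimum). The iterate converges there.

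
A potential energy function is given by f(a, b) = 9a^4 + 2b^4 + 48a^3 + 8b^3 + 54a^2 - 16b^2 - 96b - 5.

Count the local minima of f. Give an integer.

f separates as a function of a plus a function of b, so ∇f=0 decouples.
∂f/∂a = 36a(a + 1)(a + 3) = 0 at a ∈ {-3, -1, 0}; ∂f/∂b = 8(b - 2)(b + 2)(b + 3) = 0 at b ∈ {-3, -2, 2}.
The Hessian is diagonal: diag(f_aa, f_bb). Second derivatives: f_aa(-3)=216, f_aa(-1)=-72, f_aa(0)=108; f_bb(-3)=40, f_bb(-2)=-32, f_bb(2)=160.
Local minima occur where both diagonal entries positive: (-3, -3), (-3, 2), (0, -3), (0, 2). Count: 4.

4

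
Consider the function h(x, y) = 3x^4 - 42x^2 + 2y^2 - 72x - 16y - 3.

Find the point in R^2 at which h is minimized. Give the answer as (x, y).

h(x,y) separates as P(x) + Q(y) − 3, so its minimum is min P + min Q − 3.
P'(x) = 12(x - 3)(x + 1)(x + 2) vanishes at x ∈ {-2, -1, 3}; Q'(y) = 4y - 16 vanishes at y ∈ {4}.
Local minima of P (where P''>0): P(-2)=24, P(3)=-351. Local minima of Q: Q(4)=-32.
So the global minimum of h is P(3) + Q(4) − 3 = -351 − 32 − 3 = -386, attained at (3, 4).

(3, 4)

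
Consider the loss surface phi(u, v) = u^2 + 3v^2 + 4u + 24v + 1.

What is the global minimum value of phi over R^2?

phi(u,v) separates as P(u) + Q(v) + 1, so its minimum is min P + min Q + 1.
P'(u) = 2u + 4 vanishes at u ∈ {-2}; Q'(v) = 6v + 24 vanishes at v ∈ {-4}.
Local minima of P (where P''>0): P(-2)=-4. Local minima of Q: Q(-4)=-48.
So the global minimum of phi is P(-2) + Q(-4) + 1 = -4 − 48 + 1 = -51, attained at (-2, -4).

-51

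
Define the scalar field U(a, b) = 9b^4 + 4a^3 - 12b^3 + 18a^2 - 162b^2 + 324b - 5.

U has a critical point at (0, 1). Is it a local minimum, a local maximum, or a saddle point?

saddle point

The mixed partial ∂²U/∂a∂b is 0, so the Hessian at any point is diag(U_aa, U_bb) = diag(12(2a + 3), 36(3b^2 - 2b - 9)).
At (0, 1): H = diag(36, -288).
The eigenvalues have opposite signs, so H is indefinite: a saddle point.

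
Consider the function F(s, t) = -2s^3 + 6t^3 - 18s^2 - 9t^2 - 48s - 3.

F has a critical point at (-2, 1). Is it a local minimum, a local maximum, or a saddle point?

saddle point

The mixed partial ∂²F/∂s∂t is 0, so the Hessian at any point is diag(F_ss, F_tt) = diag(-12(s + 3), 18(2t - 1)).
At (-2, 1): H = diag(-12, 18).
The eigenvalues have opposite signs, so H is indefinite: a saddle point.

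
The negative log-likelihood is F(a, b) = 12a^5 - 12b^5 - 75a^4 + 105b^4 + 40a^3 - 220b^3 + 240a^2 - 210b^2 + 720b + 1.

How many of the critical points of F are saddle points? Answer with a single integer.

F separates as a function of a plus a function of b, so ∇F=0 decouples.
∂F/∂a = 60a(a - 4)(a - 2)(a + 1) = 0 at a ∈ {-1, 0, 2, 4}; ∂F/∂b = -60(b - 4)(b - 3)(b - 1)(b + 1) = 0 at b ∈ {-1, 1, 3, 4}.
The Hessian is diagonal: diag(F_aa, F_bb). Second derivatives: F_aa(-1)=-900, F_aa(0)=480, F_aa(2)=-720, F_aa(4)=2400; F_bb(-1)=2400, F_bb(1)=-720, F_bb(3)=480, F_bb(4)=-900.
Saddle points occur where the two diagonal entries have opposite signs: (-1, -1), (-1, 3), (0, 1), (0, 4), (2, -1), (2, 3), (4, 1), (4, 4). Count: 8.

8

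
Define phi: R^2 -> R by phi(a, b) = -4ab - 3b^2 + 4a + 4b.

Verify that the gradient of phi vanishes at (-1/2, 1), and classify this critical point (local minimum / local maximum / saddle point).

∇phi = (-4b + 4, -4a - 6b + 4); substituting (-1/2, 1) gives ∇phi = (0, 0), so (-1/2, 1) is indeed a critical point.
The Hessian of phi is constant: H = [[0, -4], [-4, -6]].
det(H) = 0·(-6) − (-4)² = -16.
Since det(H) < 0, H is indefinite and the critical point is a saddle point.

saddle point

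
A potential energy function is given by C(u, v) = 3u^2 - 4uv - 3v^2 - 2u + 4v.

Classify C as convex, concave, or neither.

neither

C is quadratic, so its Hessian is the constant matrix H = [[6, -4], [-4, -6]].
det(H) = -52, tr(H) = 0.
det(H) < 0, so H is indefinite: neither convex nor concave.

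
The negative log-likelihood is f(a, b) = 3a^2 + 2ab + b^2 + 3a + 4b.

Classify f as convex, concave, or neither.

convex

f is quadratic, so its Hessian is the constant matrix H = [[6, 2], [2, 2]].
det(H) = 8, tr(H) = 8.
det(H) > 0 and tr(H) > 0, so H is positive definite everywhere: convex.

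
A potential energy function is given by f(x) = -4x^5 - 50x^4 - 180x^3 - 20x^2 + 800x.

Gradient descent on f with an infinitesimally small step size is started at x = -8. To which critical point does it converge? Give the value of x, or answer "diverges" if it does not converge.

f'(x) = -20(x - 1)(x + 2)(x + 4)(x + 5), so f'(-8) = -12960.
Gradient descent moves in the -f' direction, i.e. x is increasing.
The nearest critical point in that direction is x = -5, where f'' = 360 > 0 (a local minimum). The iterate converges there.

-5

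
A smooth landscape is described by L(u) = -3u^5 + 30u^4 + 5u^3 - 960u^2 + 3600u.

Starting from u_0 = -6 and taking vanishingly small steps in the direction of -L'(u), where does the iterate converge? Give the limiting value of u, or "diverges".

-4

L'(u) = -15(u - 5)(u - 4)(u - 3)(u + 4), so L'(-6) = -29700.
Gradient descent moves in the -L' direction, i.e. u is increasing.
The nearest critical point in that direction is u = -4, where L'' = 7560 > 0 (a local minimum). The iterate converges there.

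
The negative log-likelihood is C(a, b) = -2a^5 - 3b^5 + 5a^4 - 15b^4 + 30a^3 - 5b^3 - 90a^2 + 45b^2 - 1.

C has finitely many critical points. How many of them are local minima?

C separates as a function of a plus a function of b, so ∇C=0 decouples.
∂C/∂a = -10a(a - 3)(a - 2)(a + 3) = 0 at a ∈ {-3, 0, 2, 3}; ∂C/∂b = -15b(b - 1)(b + 2)(b + 3) = 0 at b ∈ {-3, -2, 0, 1}.
The Hessian is diagonal: diag(C_aa, C_bb). Second derivatives: C_aa(-3)=900, C_aa(0)=-180, C_aa(2)=100, C_aa(3)=-180; C_bb(-3)=180, C_bb(-2)=-90, C_bb(0)=90, C_bb(1)=-180.
Local minima occur where both diagonal entries positive: (-3, -3), (-3, 0), (2, -3), (2, 0). Count: 4.

4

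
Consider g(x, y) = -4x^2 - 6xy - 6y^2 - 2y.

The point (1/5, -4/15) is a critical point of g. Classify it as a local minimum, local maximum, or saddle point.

local maximum

The Hessian of g is constant: H = [[-8, -6], [-6, -12]].
det(H) = (-8)·(-12) − (-6)² = 60.
det(H) > 0 and tr(H) = -20 < 0, so H is negative definite and the point is a local maximum.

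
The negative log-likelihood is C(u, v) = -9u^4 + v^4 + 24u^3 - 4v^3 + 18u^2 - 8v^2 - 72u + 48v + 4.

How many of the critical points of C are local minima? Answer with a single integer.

C separates as a function of u plus a function of v, so ∇C=0 decouples.
∂C/∂u = -36(u - 2)(u - 1)(u + 1) = 0 at u ∈ {-1, 1, 2}; ∂C/∂v = 4(v - 3)(v - 2)(v + 2) = 0 at v ∈ {-2, 2, 3}.
The Hessian is diagonal: diag(C_uu, C_vv). Second derivatives: C_uu(-1)=-216, C_uu(1)=72, C_uu(2)=-108; C_vv(-2)=80, C_vv(2)=-16, C_vv(3)=20.
Local minima occur where both diagonal entries positive: (1, -2), (1, 3). Count: 2.

2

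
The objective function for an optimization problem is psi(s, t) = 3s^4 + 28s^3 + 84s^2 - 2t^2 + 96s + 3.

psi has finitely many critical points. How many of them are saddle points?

psi separates as a function of s plus a function of t, so ∇psi=0 decouples.
∂psi/∂s = 12(s + 1)(s + 2)(s + 4) = 0 at s ∈ {-4, -2, -1}; ∂psi/∂t = -4t = 0 at t ∈ {0}.
The Hessian is diagonal: diag(psi_ss, psi_tt). Second derivatives: psi_ss(-4)=72, psi_ss(-2)=-24, psi_ss(-1)=36; psi_tt(0)=-4.
Saddle points occur where the two diagonal entries have opposite signs: (-4, 0), (-1, 0). Count: 2.

2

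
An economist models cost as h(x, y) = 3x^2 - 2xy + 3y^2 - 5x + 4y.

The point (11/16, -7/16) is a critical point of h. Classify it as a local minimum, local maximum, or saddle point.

local minimum

The Hessian of h is constant: H = [[6, -2], [-2, 6]].
det(H) = 6·6 − (-2)² = 32.
det(H) > 0 and tr(H) = 12 > 0, so H is positive definite and the point is a local minimum.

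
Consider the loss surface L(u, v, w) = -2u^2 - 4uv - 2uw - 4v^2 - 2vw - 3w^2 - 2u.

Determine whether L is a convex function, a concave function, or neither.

concave

L is quadratic, so its Hessian is the constant matrix H = [[-4, -4, -2], [-4, -8, -2], [-2, -2, -6]].
Leading principal minors: -4, 16, -80.
Signs alternate −, +, − ⇒ H ≺ 0 ⇒ concave.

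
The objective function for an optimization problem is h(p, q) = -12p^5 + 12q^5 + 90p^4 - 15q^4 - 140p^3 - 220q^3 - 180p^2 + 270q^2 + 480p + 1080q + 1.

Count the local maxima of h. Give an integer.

h separates as a function of p plus a function of q, so ∇h=0 decouples.
∂h/∂p = -60(p - 4)(p - 2)(p - 1)(p + 1) = 0 at p ∈ {-1, 1, 2, 4}; ∂h/∂q = 60(q - 3)(q - 2)(q + 1)(q + 3) = 0 at q ∈ {-3, -1, 2, 3}.
The Hessian is diagonal: diag(h_pp, h_qq). Second derivatives: h_pp(-1)=1800, h_pp(1)=-360, h_pp(2)=360, h_pp(4)=-1800; h_qq(-3)=-3600, h_qq(-1)=1440, h_qq(2)=-900, h_qq(3)=1440.
Local maxima occur where both diagonal entries negative: (1, -3), (1, 2), (4, -3), (4, 2). Count: 4.

4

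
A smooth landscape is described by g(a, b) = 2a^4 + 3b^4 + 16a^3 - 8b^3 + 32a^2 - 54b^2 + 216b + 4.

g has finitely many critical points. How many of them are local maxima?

g separates as a function of a plus a function of b, so ∇g=0 decouples.
∂g/∂a = 8a(a + 2)(a + 4) = 0 at a ∈ {-4, -2, 0}; ∂g/∂b = 12(b - 3)(b - 2)(b + 3) = 0 at b ∈ {-3, 2, 3}.
The Hessian is diagonal: diag(g_aa, g_bb). Second derivatives: g_aa(-4)=64, g_aa(-2)=-32, g_aa(0)=64; g_bb(-3)=360, g_bb(2)=-60, g_bb(3)=72.
Local maxima occur where both diagonal entries negative: (-2, 2). Count: 1.

1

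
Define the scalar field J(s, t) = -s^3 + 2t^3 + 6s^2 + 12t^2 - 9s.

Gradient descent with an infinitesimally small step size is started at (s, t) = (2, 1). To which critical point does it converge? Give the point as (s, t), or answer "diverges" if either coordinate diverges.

J is separable, so gradient descent decouples: s follows -∂J/∂s, t follows -∂J/∂t.
∂J/∂s = -3(s - 3)(s - 1); at s=2 this is 3, so s decreases.
∂J/∂t = 6t(t + 4); at t=1 this is 30, so t decreases.
s converges to its nearest critical value 1 (a local min of the s-part); t converges to 0. The iterate converges to (1, 0).

(1, 0)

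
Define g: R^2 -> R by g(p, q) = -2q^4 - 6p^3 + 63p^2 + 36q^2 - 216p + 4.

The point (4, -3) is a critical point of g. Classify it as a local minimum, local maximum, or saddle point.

The mixed partial ∂²g/∂p∂q is 0, so the Hessian at any point is diag(g_pp, g_qq) = diag(18(-2p + 7), 24(-q^2 + 3)).
At (4, -3): H = diag(-18, -144).
Both eigenvalues are negative, so H is negative definite: a local maximum.

local maximum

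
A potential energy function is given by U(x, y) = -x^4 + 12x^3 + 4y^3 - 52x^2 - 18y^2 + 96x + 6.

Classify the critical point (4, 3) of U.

The mixed partial ∂²U/∂x∂y is 0, so the Hessian at any point is diag(U_xx, U_yy) = diag(4(-3x^2 + 18x - 26), 12(2y - 3)).
At (4, 3): H = diag(-8, 36).
The eigenvalues have opposite signs, so H is indefinite: a saddle point.

saddle point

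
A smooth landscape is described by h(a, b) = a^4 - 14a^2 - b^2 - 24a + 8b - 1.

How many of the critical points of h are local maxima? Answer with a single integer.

h separates as a function of a plus a function of b, so ∇h=0 decouples.
∂h/∂a = 4(a - 3)(a + 1)(a + 2) = 0 at a ∈ {-2, -1, 3}; ∂h/∂b = -2(b - 4) = 0 at b ∈ {4}.
The Hessian is diagonal: diag(h_aa, h_bb). Second derivatives: h_aa(-2)=20, h_aa(-1)=-16, h_aa(3)=80; h_bb(4)=-2.
Local maxima occur where both diagonal entries negative: (-1, 4). Count: 1.

1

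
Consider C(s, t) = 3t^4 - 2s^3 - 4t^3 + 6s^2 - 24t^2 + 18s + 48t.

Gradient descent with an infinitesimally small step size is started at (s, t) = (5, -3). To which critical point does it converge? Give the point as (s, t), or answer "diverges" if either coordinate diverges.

C is separable, so gradient descent decouples: s follows -∂C/∂s, t follows -∂C/∂t.
∂C/∂s = -6(s - 3)(s + 1); at s=5 this is -72, so s increases.
∂C/∂t = 12(t - 2)(t - 1)(t + 2); at t=-3 this is -240, so t increases.
The s-coordinate has no critical point in that direction and runs off to infinity.

diverges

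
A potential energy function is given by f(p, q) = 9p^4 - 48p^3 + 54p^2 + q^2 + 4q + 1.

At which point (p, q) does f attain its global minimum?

(3, -2)

f(p,q) separates as A(p) + B(q) + 1, so its minimum is min A + min B + 1.
A'(p) = 36p(p - 3)(p - 1) vanishes at p ∈ {0, 1, 3}; B'(q) = 2q + 4 vanishes at q ∈ {-2}.
Local minima of A (where A''>0): A(0)=0, A(3)=-81. Local minima of B: B(-2)=-4.
So the global minimum of f is A(3) + B(-2) + 1 = -81 − 4 + 1 = -84, attained at (3, -2).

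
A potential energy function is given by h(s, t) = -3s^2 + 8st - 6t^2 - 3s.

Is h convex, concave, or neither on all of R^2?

h is quadratic, so its Hessian is the constant matrix H = [[-6, 8], [8, -12]].
det(H) = 8, tr(H) = -18.
det(H) > 0 and tr(H) < 0, so H is negative definite everywhere: concave.

concave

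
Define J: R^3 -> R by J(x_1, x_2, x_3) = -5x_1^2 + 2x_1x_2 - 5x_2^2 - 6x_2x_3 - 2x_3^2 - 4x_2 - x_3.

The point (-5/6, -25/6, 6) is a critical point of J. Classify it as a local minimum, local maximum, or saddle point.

local maximum

The Hessian is constant: H = [[-10, 2, 0], [2, -10, -6], [0, -6, -4]].
Leading principal minors: Δ₁ = -10, Δ₂ = 96, Δ₃ = -24.
The minors alternate sign starting negative (−, +, −), so H is negative definite: a local maximum.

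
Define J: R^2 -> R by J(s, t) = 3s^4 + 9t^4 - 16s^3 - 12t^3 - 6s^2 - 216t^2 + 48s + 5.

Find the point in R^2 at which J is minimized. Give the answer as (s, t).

(4, 4)

J(s,t) separates as P(s) + Q(t) + 5, so its minimum is min P + min Q + 5.
P'(s) = 12(s - 4)(s - 1)(s + 1) vanishes at s ∈ {-1, 1, 4}; Q'(t) = 36t(t - 4)(t + 3) vanishes at t ∈ {-3, 0, 4}.
Local minima of P (where P''>0): P(-1)=-35, P(4)=-160. Local minima of Q: Q(-3)=-891, Q(4)=-1920.
So the global minimum of J is P(4) + Q(4) + 5 = -160 − 1920 + 5 = -2075, attained at (4, 4).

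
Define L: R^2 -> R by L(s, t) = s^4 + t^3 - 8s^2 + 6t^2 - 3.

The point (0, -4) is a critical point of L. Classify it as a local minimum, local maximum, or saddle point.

The mixed partial ∂²L/∂s∂t is 0, so the Hessian at any point is diag(L_ss, L_tt) = diag(4(3s^2 - 4), 6(t + 2)).
At (0, -4): H = diag(-16, -12).
Both eigenvalues are negative, so H is negative definite: a local maximum.

local maximum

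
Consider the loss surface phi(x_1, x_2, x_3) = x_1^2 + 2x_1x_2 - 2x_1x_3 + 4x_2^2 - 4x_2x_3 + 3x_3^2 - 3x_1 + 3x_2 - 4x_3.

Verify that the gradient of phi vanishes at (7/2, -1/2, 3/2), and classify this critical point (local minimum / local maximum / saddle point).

∇phi = (2x_1 + 2x_2 - 2x_3 - 3, 2x_1 + 8x_2 - 4x_3 + 3, -2x_1 - 4x_2 + 6x_3 - 4); substituting (7/2, -1/2, 3/2) gives ∇phi = (0, 0, 0), so (7/2, -1/2, 3/2) is indeed a critical point.
The Hessian is constant: H = [[2, 2, -2], [2, 8, -4], [-2, -4, 6]].
Leading principal minors: Δ₁ = 2, Δ₂ = 12, Δ₃ = 40.
All leading minors are positive, so H is positive definite: a local minimum.

local minimum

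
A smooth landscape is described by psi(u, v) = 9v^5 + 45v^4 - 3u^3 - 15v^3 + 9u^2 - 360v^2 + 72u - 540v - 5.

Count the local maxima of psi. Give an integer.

2

psi separates as a function of u plus a function of v, so ∇psi=0 decouples.
∂psi/∂u = -9(u - 4)(u + 2) = 0 at u ∈ {-2, 4}; ∂psi/∂v = 45(v - 2)(v + 1)(v + 2)(v + 3) = 0 at v ∈ {-3, -2, -1, 2}.
The Hessian is diagonal: diag(psi_uu, psi_vv). Second derivatives: psi_uu(-2)=54, psi_uu(4)=-54; psi_vv(-3)=-450, psi_vv(-2)=180, psi_vv(-1)=-270, psi_vv(2)=2700.
Local maxima occur where both diagonal entries negative: (4, -3), (4, -1). Count: 2.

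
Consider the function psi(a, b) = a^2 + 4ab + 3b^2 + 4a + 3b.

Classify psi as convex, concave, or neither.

neither

psi is quadratic, so its Hessian is the constant matrix H = [[2, 4], [4, 6]].
det(H) = -4, tr(H) = 8.
det(H) < 0, so H is indefinite: neither convex nor concave.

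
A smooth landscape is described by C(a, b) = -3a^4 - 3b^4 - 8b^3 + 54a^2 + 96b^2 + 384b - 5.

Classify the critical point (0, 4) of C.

saddle point

The mixed partial ∂²C/∂a∂b is 0, so the Hessian at any point is diag(C_aa, C_bb) = diag(36(-a^2 + 3), 12(-3b^2 - 4b + 16)).
At (0, 4): H = diag(108, -576).
The eigenvalues have opposite signs, so H is indefinite: a saddle point.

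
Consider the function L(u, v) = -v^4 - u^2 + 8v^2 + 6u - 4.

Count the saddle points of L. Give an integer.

1

L separates as a function of u plus a function of v, so ∇L=0 decouples.
∂L/∂u = -2(u - 3) = 0 at u ∈ {3}; ∂L/∂v = -4v(v - 2)(v + 2) = 0 at v ∈ {-2, 0, 2}.
The Hessian is diagonal: diag(L_uu, L_vv). Second derivatives: L_uu(3)=-2; L_vv(-2)=-32, L_vv(0)=16, L_vv(2)=-32.
Saddle points occur where the two diagonal entries have opposite signs: (3, 0). Count: 1.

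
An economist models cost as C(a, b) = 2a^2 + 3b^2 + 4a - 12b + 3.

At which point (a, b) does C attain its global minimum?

C(a,b) separates as P(a) + Q(b) + 3, so its minimum is min P + min Q + 3.
P'(a) = 4a + 4 vanishes at a ∈ {-1}; Q'(b) = 6b - 12 vanishes at b ∈ {2}.
Local minima of P (where P''>0): P(-1)=-2. Local minima of Q: Q(2)=-12.
So the global minimum of C is P(-1) + Q(2) + 3 = -2 − 12 + 3 = -11, attained at (-1, 2).

(-1, 2)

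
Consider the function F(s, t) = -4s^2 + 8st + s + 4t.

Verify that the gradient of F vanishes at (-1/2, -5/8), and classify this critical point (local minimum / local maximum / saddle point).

saddle point

∇F = (-8s + 8t + 1, 8s + 4); substituting (-1/2, -5/8) gives ∇F = (0, 0), so (-1/2, -5/8) is indeed a critical point.
The Hessian of F is constant: H = [[-8, 8], [8, 0]].
det(H) = (-8)·0 − 8² = -64.
Since det(H) < 0, H is indefinite and the critical point is a saddle point.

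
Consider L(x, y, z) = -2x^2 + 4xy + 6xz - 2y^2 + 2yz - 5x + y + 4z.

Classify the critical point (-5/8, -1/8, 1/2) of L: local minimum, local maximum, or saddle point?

The Hessian is constant: H = [[-4, 4, 6], [4, -4, 2], [6, 2, 0]].
Leading principal minors: Δ₁ = -4, Δ₂ = 0, Δ₃ = 256.
The minors fit neither the all-positive nor the alternating-sign pattern, so H is indefinite: a saddle point.

saddle point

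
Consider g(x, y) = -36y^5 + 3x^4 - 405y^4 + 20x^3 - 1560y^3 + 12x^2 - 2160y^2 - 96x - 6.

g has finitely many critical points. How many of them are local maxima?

2

g separates as a function of x plus a function of y, so ∇g=0 decouples.
∂g/∂x = 12(x - 1)(x + 2)(x + 4) = 0 at x ∈ {-4, -2, 1}; ∂g/∂y = -180y(y + 2)(y + 3)(y + 4) = 0 at y ∈ {-4, -3, -2, 0}.
The Hessian is diagonal: diag(g_xx, g_yy). Second derivatives: g_xx(-4)=120, g_xx(-2)=-72, g_xx(1)=180; g_yy(-4)=1440, g_yy(-3)=-540, g_yy(-2)=720, g_yy(0)=-4320.
Local maxima occur where both diagonal entries negative: (-2, -3), (-2, 0). Count: 2.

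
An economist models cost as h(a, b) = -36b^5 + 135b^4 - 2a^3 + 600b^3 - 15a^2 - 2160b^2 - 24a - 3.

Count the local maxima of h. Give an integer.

2

h separates as a function of a plus a function of b, so ∇h=0 decouples.
∂h/∂a = -6(a + 1)(a + 4) = 0 at a ∈ {-4, -1}; ∂h/∂b = -180b(b - 4)(b - 2)(b + 3) = 0 at b ∈ {-3, 0, 2, 4}.
The Hessian is diagonal: diag(h_aa, h_bb). Second derivatives: h_aa(-4)=18, h_aa(-1)=-18; h_bb(-3)=18900, h_bb(0)=-4320, h_bb(2)=3600, h_bb(4)=-10080.
Local maxima occur where both diagonal entries negative: (-1, 0), (-1, 4). Count: 2.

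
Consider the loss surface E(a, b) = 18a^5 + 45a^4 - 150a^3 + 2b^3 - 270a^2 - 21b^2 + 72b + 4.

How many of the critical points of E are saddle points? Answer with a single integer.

4

E separates as a function of a plus a function of b, so ∇E=0 decouples.
∂E/∂a = 90a(a - 2)(a + 1)(a + 3) = 0 at a ∈ {-3, -1, 0, 2}; ∂E/∂b = 6(b - 4)(b - 3) = 0 at b ∈ {3, 4}.
The Hessian is diagonal: diag(E_aa, E_bb). Second derivatives: E_aa(-3)=-2700, E_aa(-1)=540, E_aa(0)=-540, E_aa(2)=2700; E_bb(3)=-6, E_bb(4)=6.
Saddle points occur where the two diagonal entries have opposite signs: (-3, 4), (-1, 3), (0, 4), (2, 3). Count: 4.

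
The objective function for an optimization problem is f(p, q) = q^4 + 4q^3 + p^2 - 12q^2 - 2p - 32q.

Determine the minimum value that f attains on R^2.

-65

f(p,q) separates as A(p) + B(q), so its minimum is min A + min B.
A'(p) = 2p - 2 vanishes at p ∈ {1}; B'(q) = 4(q - 2)(q + 1)(q + 4) vanishes at q ∈ {-4, -1, 2}.
Local minima of A (where A''>0): A(1)=-1. Local minima of B: B(-4)=-64, B(2)=-64.
So the global minimum of f is A(1) + B(-4) = -1 − 64 = -65, attained at (1, -4).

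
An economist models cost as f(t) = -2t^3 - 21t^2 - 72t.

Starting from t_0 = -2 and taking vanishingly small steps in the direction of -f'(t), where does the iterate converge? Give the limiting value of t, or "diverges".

f'(t) = -6(t + 3)(t + 4), so f'(-2) = -12.
Gradient descent moves in the -f' direction, i.e. t is increasing.
There is no critical point above t=-2, and f' keeps the same sign, so the iterate runs off to +∞.

diverges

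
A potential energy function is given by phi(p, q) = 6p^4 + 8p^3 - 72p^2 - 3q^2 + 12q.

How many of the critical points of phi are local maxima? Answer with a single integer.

1

phi separates as a function of p plus a function of q, so ∇phi=0 decouples.
∂phi/∂p = 24p(p - 2)(p + 3) = 0 at p ∈ {-3, 0, 2}; ∂phi/∂q = -6(q - 2) = 0 at q ∈ {2}.
The Hessian is diagonal: diag(phi_pp, phi_qq). Second derivatives: phi_pp(-3)=360, phi_pp(0)=-144, phi_pp(2)=240; phi_qq(2)=-6.
Local maxima occur where both diagonal entries negative: (0, 2). Count: 1.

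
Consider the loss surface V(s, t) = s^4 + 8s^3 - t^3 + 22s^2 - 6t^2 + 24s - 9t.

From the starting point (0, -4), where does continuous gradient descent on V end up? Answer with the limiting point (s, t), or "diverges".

(-1, -3)

V is separable, so gradient descent decouples: s follows -∂V/∂s, t follows -∂V/∂t.
∂V/∂s = 4(s + 1)(s + 2)(s + 3); at s=0 this is 24, so s decreases.
∂V/∂t = -3(t + 1)(t + 3); at t=-4 this is -9, so t increases.
s converges to its nearest critical value -1 (a local min of the s-part); t converges to -3. The iterate converges to (-1, -3).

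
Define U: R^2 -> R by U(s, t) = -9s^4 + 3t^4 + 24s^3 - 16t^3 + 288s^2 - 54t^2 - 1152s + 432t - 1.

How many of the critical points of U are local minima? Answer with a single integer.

U separates as a function of s plus a function of t, so ∇U=0 decouples.
∂U/∂s = -36(s - 4)(s - 2)(s + 4) = 0 at s ∈ {-4, 2, 4}; ∂U/∂t = 12(t - 4)(t - 3)(t + 3) = 0 at t ∈ {-3, 3, 4}.
The Hessian is diagonal: diag(U_ss, U_tt). Second derivatives: U_ss(-4)=-1728, U_ss(2)=432, U_ss(4)=-576; U_tt(-3)=504, U_tt(3)=-72, U_tt(4)=84.
Local minima occur where both diagonal entries positive: (2, -3), (2, 4). Count: 2.

2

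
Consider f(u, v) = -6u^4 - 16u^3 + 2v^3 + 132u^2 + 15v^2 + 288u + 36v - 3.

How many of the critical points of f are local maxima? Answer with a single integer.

2

f separates as a function of u plus a function of v, so ∇f=0 decouples.
∂f/∂u = -24(u - 3)(u + 1)(u + 4) = 0 at u ∈ {-4, -1, 3}; ∂f/∂v = 6(v + 2)(v + 3) = 0 at v ∈ {-3, -2}.
The Hessian is diagonal: diag(f_uu, f_vv). Second derivatives: f_uu(-4)=-504, f_uu(-1)=288, f_uu(3)=-672; f_vv(-3)=-6, f_vv(-2)=6.
Local maxima occur where both diagonal entries negative: (-4, -3), (3, -3). Count: 2.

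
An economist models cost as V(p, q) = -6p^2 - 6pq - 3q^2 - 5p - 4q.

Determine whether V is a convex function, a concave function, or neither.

concave

V is quadratic, so its Hessian is the constant matrix H = [[-12, -6], [-6, -6]].
det(H) = 36, tr(H) = -18.
det(H) > 0 and tr(H) < 0, so H is negative definite everywhere: concave.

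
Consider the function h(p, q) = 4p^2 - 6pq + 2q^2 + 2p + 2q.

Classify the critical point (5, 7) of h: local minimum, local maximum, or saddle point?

saddle point

The Hessian of h is constant: H = [[8, -6], [-6, 4]].
det(H) = 8·4 − (-6)² = -4.
Since det(H) < 0, H is indefinite and the critical point is a saddle point.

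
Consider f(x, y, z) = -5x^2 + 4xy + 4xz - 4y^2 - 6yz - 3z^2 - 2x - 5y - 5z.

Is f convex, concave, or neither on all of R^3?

concave

f is quadratic, so its Hessian is the constant matrix H = [[-10, 4, 4], [4, -8, -6], [4, -6, -6]].
Leading principal minors: -10, 64, -88.
Signs alternate −, +, − ⇒ H ≺ 0 ⇒ concave.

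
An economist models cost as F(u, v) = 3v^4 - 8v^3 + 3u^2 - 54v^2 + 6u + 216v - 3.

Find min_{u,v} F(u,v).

F(u,v) separates as P(u) + Q(v) − 3, so its minimum is min P + min Q − 3.
P'(u) = 6u + 6 vanishes at u ∈ {-1}; Q'(v) = 12(v - 3)(v - 2)(v + 3) vanishes at v ∈ {-3, 2, 3}.
Local minima of P (where P''>0): P(-1)=-3. Local minima of Q: Q(-3)=-675, Q(3)=189.
So the global minimum of F is P(-1) + Q(-3) − 3 = -3 − 675 − 3 = -681, attained at (-1, -3).

-681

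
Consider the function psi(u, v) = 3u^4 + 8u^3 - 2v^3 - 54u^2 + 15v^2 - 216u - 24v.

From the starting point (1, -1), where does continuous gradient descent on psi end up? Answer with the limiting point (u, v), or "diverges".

(3, 1)

psi is separable, so gradient descent decouples: u follows -∂psi/∂u, v follows -∂psi/∂v.
∂psi/∂u = 12(u - 3)(u + 2)(u + 3); at u=1 this is -288, so u increases.
∂psi/∂v = -6(v - 4)(v - 1); at v=-1 this is -60, so v increases.
u converges to its nearest critical value 3 (a local min of the u-part); v converges to 1. The iterate converges to (3, 1).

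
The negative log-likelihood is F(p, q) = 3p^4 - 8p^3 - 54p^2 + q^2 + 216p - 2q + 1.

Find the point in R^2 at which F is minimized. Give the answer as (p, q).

(-3, 1)

F(p,q) separates as A(p) + B(q) + 1, so its minimum is min A + min B + 1.
A'(p) = 12(p - 3)(p - 2)(p + 3) vanishes at p ∈ {-3, 2, 3}; B'(q) = 2q - 2 vanishes at q ∈ {1}.
Local minima of A (where A''>0): A(-3)=-675, A(3)=189. Local minima of B: B(1)=-1.
So the global minimum of F is A(-3) + B(1) + 1 = -675 − 1 + 1 = -675, attained at (-3, 1).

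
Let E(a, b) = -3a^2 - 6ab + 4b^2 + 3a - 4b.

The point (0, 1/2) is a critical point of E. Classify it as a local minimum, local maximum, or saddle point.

saddle point

The Hessian of E is constant: H = [[-6, -6], [-6, 8]].
det(H) = (-6)·8 − (-6)² = -84.
Since det(H) < 0, H is indefinite and the critical point is a saddle point.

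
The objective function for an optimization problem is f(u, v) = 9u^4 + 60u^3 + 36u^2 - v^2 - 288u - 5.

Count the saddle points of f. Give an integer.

2

f separates as a function of u plus a function of v, so ∇f=0 decouples.
∂f/∂u = 36(u - 1)(u + 2)(u + 4) = 0 at u ∈ {-4, -2, 1}; ∂f/∂v = -2v = 0 at v ∈ {0}.
The Hessian is diagonal: diag(f_uu, f_vv). Second derivatives: f_uu(-4)=360, f_uu(-2)=-216, f_uu(1)=540; f_vv(0)=-2.
Saddle points occur where the two diagonal entries have opposite signs: (-4, 0), (1, 0). Count: 2.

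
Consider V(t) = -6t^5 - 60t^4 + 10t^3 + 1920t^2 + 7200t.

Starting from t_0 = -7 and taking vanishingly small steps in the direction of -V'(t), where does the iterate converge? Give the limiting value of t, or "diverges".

-5

V'(t) = -30(t - 4)(t + 3)(t + 4)(t + 5), so V'(-7) = -7920.
Gradient descent moves in the -V' direction, i.e. t is increasing.
The nearest critical point in that direction is t = -5, where V'' = 540 > 0 (a local minimum). The iterate converges there.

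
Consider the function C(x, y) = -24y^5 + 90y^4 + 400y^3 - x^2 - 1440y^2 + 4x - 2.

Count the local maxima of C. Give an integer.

C separates as a function of x plus a function of y, so ∇C=0 decouples.
∂C/∂x = -2(x - 2) = 0 at x ∈ {2}; ∂C/∂y = -120y(y - 4)(y - 2)(y + 3) = 0 at y ∈ {-3, 0, 2, 4}.
The Hessian is diagonal: diag(C_xx, C_yy). Second derivatives: C_xx(2)=-2; C_yy(-3)=12600, C_yy(0)=-2880, C_yy(2)=2400, C_yy(4)=-6720.
Local maxima occur where both diagonal entries negative: (2, 0), (2, 4). Count: 2.

2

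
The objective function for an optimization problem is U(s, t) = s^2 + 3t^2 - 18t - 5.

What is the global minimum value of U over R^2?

U(s,t) separates as P(s) + Q(t) − 5, so its minimum is min P + min Q − 5.
P'(s) = 2s vanishes at s ∈ {0}; Q'(t) = 6(t - 3) vanishes at t ∈ {3}.
Local minima of P (where P''>0): P(0)=0. Local minima of Q: Q(3)=-27.
So the global minimum of U is P(0) + Q(3) − 5 = 0 − 27 − 5 = -32, attained at (0, 3).

-32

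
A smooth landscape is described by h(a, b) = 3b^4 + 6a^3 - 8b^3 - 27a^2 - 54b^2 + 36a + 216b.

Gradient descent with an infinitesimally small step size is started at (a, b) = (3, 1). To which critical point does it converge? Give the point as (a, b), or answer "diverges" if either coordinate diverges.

(2, -3)

h is separable, so gradient descent decouples: a follows -∂h/∂a, b follows -∂h/∂b.
∂h/∂a = 18(a - 2)(a - 1); at a=3 this is 36, so a decreases.
∂h/∂b = 12(b - 3)(b - 2)(b + 3); at b=1 this is 96, so b decreases.
a converges to its nearest critical value 2 (a local min of the a-part); b converges to -3. The iterate converges to (2, -3).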